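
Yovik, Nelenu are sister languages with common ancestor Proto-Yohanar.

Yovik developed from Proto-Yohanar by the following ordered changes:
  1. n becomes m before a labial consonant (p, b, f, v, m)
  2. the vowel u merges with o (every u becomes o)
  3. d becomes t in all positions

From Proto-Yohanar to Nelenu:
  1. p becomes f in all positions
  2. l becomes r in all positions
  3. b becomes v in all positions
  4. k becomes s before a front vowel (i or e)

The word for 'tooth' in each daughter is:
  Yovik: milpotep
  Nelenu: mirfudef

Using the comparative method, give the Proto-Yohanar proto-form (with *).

*milpudep

Position 3: Yovik has l, Nelenu has r. Yovik preserves l here (none of its changes turn any other segment into l), so the proto-segment is *l.
Position 4: Yovik has p, Nelenu has f. Yovik preserves p here (none of its changes turn any other segment into p), so the proto-segment is *p.
Verify the candidate proto-form against each daughter:
Yovik: *milpudep > milpodep > milpotep  (by vowel merger, unconditioned shift)
Nelenu: *milpudep > milfudef > mirfudef  (by unconditioned shift, unconditioned shift)
*milpudep is the unique common source.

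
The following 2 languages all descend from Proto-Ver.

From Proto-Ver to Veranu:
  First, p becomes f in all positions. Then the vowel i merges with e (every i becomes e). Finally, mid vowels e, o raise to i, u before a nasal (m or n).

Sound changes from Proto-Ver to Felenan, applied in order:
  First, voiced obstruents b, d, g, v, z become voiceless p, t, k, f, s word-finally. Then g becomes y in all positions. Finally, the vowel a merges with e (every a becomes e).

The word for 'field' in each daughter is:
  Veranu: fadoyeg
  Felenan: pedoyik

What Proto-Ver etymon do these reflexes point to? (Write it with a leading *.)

*padoyig

Position 2: Veranu has a, Felenan has e. Veranu preserves a here (none of its changes turn any other segment into a), so the proto-segment is *a.
Position 7: Veranu has g, Felenan has k. Veranu preserves g here (none of its changes turn any other segment into g), so the proto-segment is *g.
This points to *padoyig. Verify forward in each daughter:
Veranu: start from *padoyig.
  rule 1 (unconditioned shift): padoyig → fadoyig
  rule 2 (vowel merger): fadoyig → fadoyeg
  rule 3: no change — fadoyeg
  ⇒ Veranu fadoyeg
Felenan: start from *padoyig.
  rule 1 (final devoicing): padoyig → padoyik
  rule 2: no change — padoyik
  rule 3 (vowel merger): padoyik → pedoyik
  ⇒ Felenan pedoyik
Only *padoyig yields all of Veranu fadoyeg, Felenan pedoyik.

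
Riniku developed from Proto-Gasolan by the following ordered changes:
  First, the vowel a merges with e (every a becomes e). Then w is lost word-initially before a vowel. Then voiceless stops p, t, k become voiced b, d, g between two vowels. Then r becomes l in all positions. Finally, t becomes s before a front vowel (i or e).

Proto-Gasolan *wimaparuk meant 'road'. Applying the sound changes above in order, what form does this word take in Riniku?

imebeluk

Riniku: *wimaparuk > wimeperuk > imeperuk > imeberuk > imebeluk  (by vowel merger, glide loss, intervocalic voicing, unconditioned shift)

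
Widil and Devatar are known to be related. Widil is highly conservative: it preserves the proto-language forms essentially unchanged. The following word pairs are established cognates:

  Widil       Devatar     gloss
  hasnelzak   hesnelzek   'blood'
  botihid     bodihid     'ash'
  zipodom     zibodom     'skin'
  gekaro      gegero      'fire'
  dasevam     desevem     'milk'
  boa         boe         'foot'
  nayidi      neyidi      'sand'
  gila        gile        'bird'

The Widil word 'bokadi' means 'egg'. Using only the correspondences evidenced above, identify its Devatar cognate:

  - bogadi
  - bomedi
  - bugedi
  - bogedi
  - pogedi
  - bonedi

gekaro ~ gegero — Widil k corresponds to Devatar g between vowels (before a back vowel).
hasnelzak ~ hesnelzek, dasevam ~ desevem — Widil a corresponds to Devatar e after a consonant, before a consonant other than r, m, n, p, b, f, v.
Applying these to Widil 'bokadi':
  bokadi → bogadi   (k→g between vowels (before a back vowel))
  bogadi → bogedi   (a→e after a consonant, before a consonant other than r, m, n, p, b, f, v)
So the Devatar cognate is 'bogedi'.

bogedi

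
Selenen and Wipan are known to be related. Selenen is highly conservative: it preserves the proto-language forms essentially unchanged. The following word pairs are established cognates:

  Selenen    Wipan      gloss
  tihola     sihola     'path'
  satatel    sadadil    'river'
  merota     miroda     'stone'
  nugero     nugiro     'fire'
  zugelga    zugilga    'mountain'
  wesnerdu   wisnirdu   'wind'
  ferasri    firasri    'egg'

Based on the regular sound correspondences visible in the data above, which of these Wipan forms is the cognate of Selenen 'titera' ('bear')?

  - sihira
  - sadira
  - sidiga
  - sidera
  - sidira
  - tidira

sidira

tihola ~ sihola — Selenen t corresponds to Wipan s word-initially before a front vowel.
satatel ~ sadadil — Selenen t corresponds to Wipan d between vowels (before a front vowel).
merota ~ miroda, nugero ~ nugiro — Selenen e corresponds to Wipan i after a consonant, before r.
Applying these to Selenen 'titera':
  titera → sitera   (t→s word-initially before a front vowel)
  sitera → sidera   (t→d between vowels (before a front vowel))
  sidera → sidira   (e→i after a consonant, before r)
So the Wipan cognate is 'sidira'.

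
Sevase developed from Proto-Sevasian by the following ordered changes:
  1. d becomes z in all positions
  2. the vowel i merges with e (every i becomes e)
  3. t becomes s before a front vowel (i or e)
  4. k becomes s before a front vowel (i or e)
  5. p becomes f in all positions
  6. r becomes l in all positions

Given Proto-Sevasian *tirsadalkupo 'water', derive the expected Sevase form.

selsazalkufo

Sevase: *tirsadalkupo
  tirsadalkupo → tirsazalkupo   [unconditioned shift]
  tirsazalkupo → tersazalkupo   [vowel merger]
  tersazalkupo → sersazalkupo   [palatalisation]
  sersazalkupo (rule 4 does not apply)
  sersazalkupo → sersazalkufo   [unconditioned shift]
  sersazalkufo → selsazalkufo   [unconditioned shift]
  giving Sevase selsazalkufo.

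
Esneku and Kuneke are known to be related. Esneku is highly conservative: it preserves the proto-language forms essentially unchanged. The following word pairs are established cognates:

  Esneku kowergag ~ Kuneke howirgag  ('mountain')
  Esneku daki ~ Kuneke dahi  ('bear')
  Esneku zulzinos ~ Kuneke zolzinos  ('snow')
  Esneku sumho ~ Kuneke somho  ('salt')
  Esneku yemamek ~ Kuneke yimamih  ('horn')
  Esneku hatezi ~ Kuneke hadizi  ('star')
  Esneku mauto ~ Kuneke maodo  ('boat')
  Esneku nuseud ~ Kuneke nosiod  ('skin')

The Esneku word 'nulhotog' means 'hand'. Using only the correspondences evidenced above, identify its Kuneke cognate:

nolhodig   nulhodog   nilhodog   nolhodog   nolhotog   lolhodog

nolhodog

zulzinos ~ zolzinos, nuseud ~ nosiod — Esneku u corresponds to Kuneke o after a consonant, before a consonant other than r, m, n, p, b, f, v.
mauto ~ maodo — Esneku t corresponds to Kuneke d between vowels (before a back vowel).
Applying these to Esneku 'nulhotog':
  nulhotog → nolhotog   (u→o after a consonant, before a consonant other than r, m, n, p, b, f, v)
  nolhotog → nolhodog   (t→d between vowels (before a back vowel))
So the Kuneke cognate is 'nolhodog'.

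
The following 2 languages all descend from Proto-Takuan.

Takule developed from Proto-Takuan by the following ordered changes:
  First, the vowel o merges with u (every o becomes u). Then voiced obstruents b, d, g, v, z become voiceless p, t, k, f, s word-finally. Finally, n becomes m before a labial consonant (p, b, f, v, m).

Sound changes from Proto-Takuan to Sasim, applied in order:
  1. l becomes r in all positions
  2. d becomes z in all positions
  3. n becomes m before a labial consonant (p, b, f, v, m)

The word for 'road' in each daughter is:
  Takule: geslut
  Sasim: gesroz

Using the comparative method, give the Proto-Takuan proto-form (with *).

*geslod

Position 6: Takule has t, Sasim has z. Taking the neighbouring segments as reconstructed: Takule t could go back to *t or *d; Sasim z could go back to *d or *z — the one source consistent with every daughter is *d.
Position 4: Takule has l, Sasim has r. Takule preserves l here (none of its changes turn any other segment into l), so the proto-segment is *l.
Position 5: Takule has u, Sasim has o. Sasim preserves o here (none of its changes turn any other segment into o), so the proto-segment is *o.
Verify the candidate proto-form against each daughter:
Takule: *geslod
  geslod → geslud   [vowel merger]
  geslud → geslut   [final devoicing]
  geslut (rule 3 does not apply)
  giving Takule geslut.
Sasim: *geslod
  geslod → gesrod   [unconditioned shift]
  gesrod → gesroz   [unconditioned shift]
  gesroz (rule 3 does not apply)
  giving Sasim gesroz.
*geslod is the unique common source.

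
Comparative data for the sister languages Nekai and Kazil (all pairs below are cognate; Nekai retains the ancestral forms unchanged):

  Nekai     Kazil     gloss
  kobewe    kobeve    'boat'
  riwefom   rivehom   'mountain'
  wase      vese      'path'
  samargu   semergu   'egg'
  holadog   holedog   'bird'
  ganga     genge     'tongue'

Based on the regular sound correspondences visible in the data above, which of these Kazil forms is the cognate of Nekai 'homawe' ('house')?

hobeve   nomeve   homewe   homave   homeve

homeve

wase ~ vese, holadog ~ holedog — Nekai a corresponds to Kazil e after a consonant, before a consonant other than r, m, n, p, b, f, v.
kobewe ~ kobeve, riwefom ~ rivehom — Nekai w corresponds to Kazil v between vowels (before a front vowel).
Applying these to Nekai 'homawe':
  homawe → homewe   (a→e after a consonant, before a consonant other than r, m, n, p, b, f, v)
  homewe → homeve   (w→v between vowels (before a front vowel))
So the Kazil cognate is 'homeve'.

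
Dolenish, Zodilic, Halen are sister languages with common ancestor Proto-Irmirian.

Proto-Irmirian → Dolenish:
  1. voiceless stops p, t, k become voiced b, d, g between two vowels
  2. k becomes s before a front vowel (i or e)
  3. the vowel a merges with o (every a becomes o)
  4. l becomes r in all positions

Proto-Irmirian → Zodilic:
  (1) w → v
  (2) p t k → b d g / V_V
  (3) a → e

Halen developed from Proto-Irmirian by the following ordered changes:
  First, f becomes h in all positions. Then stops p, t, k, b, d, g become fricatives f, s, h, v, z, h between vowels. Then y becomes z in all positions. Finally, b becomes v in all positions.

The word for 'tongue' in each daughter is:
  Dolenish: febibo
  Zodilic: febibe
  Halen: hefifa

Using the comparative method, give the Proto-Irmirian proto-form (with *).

*fepipa

Position 3: Dolenish has b, Zodilic has b, Halen has f. In Halen, f can only continue *p, so the proto-segment is *p.
Position 1: Dolenish has f, Zodilic has f, Halen has h. Dolenish preserves f here (none of its changes turn any other segment into f), so the proto-segment is *f.
Continuing position by position gives *fepipa; check it forward:
Dolenish: *fepipa
  fepipa → febiba   [intervocalic voicing]
  febiba (rule 2 does not apply)
  febiba → febibo   [vowel merger]
  febibo (rule 4 does not apply)
  giving Dolenish febibo.
Zodilic: start from *fepipa.
  rule 1: no change — fepipa
  rule 2 (intervocalic voicing): fepipa → febiba
  rule 3 (vowel merger): febiba → febibe
  ⇒ Zodilic febibe
Halen: start from *fepipa.
  rule 1 (unconditioned shift): fepipa → hepipa
  rule 2 (intervocalic lenition): hepipa → hefifa
  rule 3: no change — hefifa
  rule 4: no change — hefifa
  ⇒ Halen hefifa
*fepipa is the unique common source.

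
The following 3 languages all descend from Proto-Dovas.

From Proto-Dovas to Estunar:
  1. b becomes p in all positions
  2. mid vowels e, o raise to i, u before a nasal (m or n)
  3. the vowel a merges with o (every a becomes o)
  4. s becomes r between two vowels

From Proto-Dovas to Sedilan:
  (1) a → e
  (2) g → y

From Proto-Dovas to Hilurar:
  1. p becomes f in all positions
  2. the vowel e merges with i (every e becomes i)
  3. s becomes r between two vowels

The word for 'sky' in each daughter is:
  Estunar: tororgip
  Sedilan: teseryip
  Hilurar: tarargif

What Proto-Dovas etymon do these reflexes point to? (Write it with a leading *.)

Position 4: Estunar has o, Sedilan has e, Hilurar has a. Hilurar preserves a here (none of its changes turn any other segment into a), so the proto-segment is *a.
Position 8: Estunar has p, Sedilan has p, Hilurar has f. Sedilan preserves p here (none of its changes turn any other segment into p), so the proto-segment is *p.
This points to *tasargip. Verify forward in each daughter:
Estunar: *tasargip
  tasargip (rule 1 does not apply)
  tasargip (rule 2 does not apply)
  tasargip → tosorgip   [vowel merger]
  tosorgip → tororgip   [rhotacism]
  giving Estunar tororgip.
Sedilan: *tasargip > tesergip > teseryip  (by vowel merger, unconditioned shift)
Hilurar: start from *tasargip.
  rule 1 (unconditioned shift): tasargip → tasargif
  rule 2: no change — tasargif
  rule 3 (rhotacism): tasargif → tarargif
  ⇒ Hilurar tarargif
Only *tasargip yields all of Estunar tororgip, Sedilan teseryip, Hilurar tarargif.

*tasargip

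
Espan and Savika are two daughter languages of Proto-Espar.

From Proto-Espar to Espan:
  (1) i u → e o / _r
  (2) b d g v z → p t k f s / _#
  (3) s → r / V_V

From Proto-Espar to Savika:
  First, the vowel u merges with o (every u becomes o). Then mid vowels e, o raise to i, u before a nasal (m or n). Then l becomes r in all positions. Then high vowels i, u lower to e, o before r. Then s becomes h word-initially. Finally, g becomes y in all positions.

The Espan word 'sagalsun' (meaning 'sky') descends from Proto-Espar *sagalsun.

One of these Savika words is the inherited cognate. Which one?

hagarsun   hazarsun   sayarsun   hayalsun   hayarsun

hayarsun

Savika: start from *sagalsun.
  rule 1 (vowel merger): sagalsun → sagalson
  rule 2 (pre-nasal raising): sagalson → sagalsun
  rule 3 (unconditioned shift): sagalsun → sagarsun
  rule 4: no change — sagarsun
  rule 5 (debuccalisation): sagarsun → hagarsun
  rule 6 (unconditioned shift): hagarsun → hayarsun
  ⇒ Savika hayarsun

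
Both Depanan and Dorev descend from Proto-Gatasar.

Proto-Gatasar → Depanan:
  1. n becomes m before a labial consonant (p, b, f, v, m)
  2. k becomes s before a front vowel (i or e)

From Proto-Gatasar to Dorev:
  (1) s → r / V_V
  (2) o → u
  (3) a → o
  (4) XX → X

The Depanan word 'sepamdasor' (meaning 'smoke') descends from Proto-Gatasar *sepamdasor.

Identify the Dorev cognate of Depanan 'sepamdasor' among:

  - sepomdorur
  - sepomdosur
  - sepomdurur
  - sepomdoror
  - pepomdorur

sepomdorur

Dorev: start from *sepamdasor.
  rule 1 (rhotacism): sepamdasor → sepamdaror
  rule 2 (vowel merger): sepamdaror → sepamdarur
  rule 3 (vowel merger): sepamdarur → sepomdorur
  rule 4: no change — sepomdorur
  ⇒ Dorev sepomdorur
The other candidates each miss or misapply at least one Dorev change.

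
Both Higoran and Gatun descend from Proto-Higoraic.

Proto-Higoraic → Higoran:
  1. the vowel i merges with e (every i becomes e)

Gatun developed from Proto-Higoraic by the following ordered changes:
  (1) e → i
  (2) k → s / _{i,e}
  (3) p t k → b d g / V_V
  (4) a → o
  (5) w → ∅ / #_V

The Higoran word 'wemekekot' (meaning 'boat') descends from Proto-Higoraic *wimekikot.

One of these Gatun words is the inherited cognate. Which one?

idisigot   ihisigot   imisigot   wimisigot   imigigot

Gatun: start from *wimekikot.
  rule 1 (vowel merger): wimekikot → wimikikot
  rule 2 (palatalisation): wimikikot → wimisikot
  rule 3 (intervocalic voicing): wimisikot → wimisigot
  rule 4: no change — wimisigot
  rule 5 (glide loss): wimisigot → imisigot
  ⇒ Gatun imisigot
Among the options, 'imisigot' alone shows every Gatun change applied in order.

imisigot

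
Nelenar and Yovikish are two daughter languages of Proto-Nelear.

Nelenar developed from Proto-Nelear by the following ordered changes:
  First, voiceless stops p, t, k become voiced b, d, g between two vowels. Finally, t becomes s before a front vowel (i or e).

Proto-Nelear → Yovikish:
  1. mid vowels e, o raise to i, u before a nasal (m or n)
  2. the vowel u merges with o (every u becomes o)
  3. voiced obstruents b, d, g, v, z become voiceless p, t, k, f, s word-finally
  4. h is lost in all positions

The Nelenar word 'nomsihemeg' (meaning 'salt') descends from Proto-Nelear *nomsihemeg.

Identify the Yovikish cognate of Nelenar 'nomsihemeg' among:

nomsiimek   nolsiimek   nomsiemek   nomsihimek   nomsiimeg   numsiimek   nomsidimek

nomsiimek

Yovikish: *nomsihemeg > numsihimeg > nomsihimeg > nomsihimek > nomsiimek  (by pre-nasal raising, vowel merger, final devoicing, h-loss)
Only 'nomsiimek' matches the regular Yovikish development of *nomsihemeg.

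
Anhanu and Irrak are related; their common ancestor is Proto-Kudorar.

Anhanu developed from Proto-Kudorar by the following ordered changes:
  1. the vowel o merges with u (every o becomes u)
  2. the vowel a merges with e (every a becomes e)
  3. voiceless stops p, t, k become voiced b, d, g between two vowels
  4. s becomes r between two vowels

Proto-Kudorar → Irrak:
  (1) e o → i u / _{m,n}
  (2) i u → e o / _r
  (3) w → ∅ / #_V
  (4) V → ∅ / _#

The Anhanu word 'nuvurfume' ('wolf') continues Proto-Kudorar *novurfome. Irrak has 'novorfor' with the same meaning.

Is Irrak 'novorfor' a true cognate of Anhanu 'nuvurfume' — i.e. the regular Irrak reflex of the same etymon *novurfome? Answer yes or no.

Derive the expected Irrak reflex of *novurfome:
Irrak: *novurfome
  novurfome → novurfume   [pre-nasal raising]
  novurfume → novorfume   [pre-rhotic lowering]
  novorfume (rule 3 does not apply)
  novorfume → novorfum   [apocope]
  giving Irrak novorfum.
The regular Irrak reflex would be 'novorfum', but the attested form is 'novorfor'. The correspondence is irregular, so they are not cognates (the Irrak form has a different source).

no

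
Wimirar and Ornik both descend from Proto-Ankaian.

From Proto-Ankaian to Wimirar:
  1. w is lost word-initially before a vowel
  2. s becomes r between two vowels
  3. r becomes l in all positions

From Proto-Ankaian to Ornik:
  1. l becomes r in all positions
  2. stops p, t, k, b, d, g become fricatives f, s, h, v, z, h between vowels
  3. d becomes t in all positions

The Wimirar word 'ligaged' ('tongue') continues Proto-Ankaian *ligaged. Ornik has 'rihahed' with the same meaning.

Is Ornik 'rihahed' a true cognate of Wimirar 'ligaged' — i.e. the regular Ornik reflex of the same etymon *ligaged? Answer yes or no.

Derive the expected Ornik reflex of *ligaged:
Ornik: *ligaged > rigaged > rihahed > rihahet  (by unconditioned shift, intervocalic lenition, unconditioned shift)
The regular Ornik reflex would be 'rihahet', but the attested form is 'rihahed'. The correspondence is irregular, so they are not cognates (the Ornik form has a different source).

no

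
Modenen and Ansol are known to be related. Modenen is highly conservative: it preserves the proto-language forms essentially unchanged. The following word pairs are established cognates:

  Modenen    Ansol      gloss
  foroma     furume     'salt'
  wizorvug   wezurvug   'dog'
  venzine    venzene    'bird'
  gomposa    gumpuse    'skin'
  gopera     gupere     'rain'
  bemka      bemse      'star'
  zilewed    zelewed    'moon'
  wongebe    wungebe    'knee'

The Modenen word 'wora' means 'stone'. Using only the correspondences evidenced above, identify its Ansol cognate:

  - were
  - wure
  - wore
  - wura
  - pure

foroma ~ furume, wizorvug ~ wezurvug — Modenen o corresponds to Ansol u after a consonant, before r.
foroma ~ furume, gomposa ~ gumpuse — Modenen a corresponds to Ansol e word-finally.
Applying these to Modenen 'wora':
  wora → wura   (o→u after a consonant, before r)
  wura → wure   (a→e word-finally)
So the Ansol cognate is 'wure'.

wure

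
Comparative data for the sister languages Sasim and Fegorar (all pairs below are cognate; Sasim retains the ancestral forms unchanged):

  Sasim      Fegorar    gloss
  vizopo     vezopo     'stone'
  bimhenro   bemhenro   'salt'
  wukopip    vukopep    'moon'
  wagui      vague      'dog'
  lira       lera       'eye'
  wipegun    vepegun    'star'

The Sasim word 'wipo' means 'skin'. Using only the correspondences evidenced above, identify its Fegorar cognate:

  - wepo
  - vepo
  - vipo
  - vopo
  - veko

wipegun ~ vepegun — Sasim w corresponds to Fegorar v word-initially before a front vowel.
wukopip ~ vukopep, wipegun ~ vepegun — Sasim i corresponds to Fegorar e after a consonant, before a labial obstruent.
Applying these to Sasim 'wipo':
  wipo → vipo   (w→v word-initially before a front vowel)
  vipo → vepo   (i→e after a consonant, before a labial obstruent)
So the Fegorar cognate is 'vepo'.

vepo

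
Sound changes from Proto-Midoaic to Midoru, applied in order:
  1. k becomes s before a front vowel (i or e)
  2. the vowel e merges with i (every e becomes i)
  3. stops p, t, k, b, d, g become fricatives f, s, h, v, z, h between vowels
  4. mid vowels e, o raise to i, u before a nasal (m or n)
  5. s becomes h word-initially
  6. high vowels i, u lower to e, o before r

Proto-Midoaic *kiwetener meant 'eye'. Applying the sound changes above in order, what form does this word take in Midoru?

Midoru: *kiwetener > siwetener > siwitinir > siwisinir > hiwisinir > hiwisiner  (by palatalisation, vowel merger, intervocalic lenition, debuccalisation, pre-rhotic lowering)

hiwisiner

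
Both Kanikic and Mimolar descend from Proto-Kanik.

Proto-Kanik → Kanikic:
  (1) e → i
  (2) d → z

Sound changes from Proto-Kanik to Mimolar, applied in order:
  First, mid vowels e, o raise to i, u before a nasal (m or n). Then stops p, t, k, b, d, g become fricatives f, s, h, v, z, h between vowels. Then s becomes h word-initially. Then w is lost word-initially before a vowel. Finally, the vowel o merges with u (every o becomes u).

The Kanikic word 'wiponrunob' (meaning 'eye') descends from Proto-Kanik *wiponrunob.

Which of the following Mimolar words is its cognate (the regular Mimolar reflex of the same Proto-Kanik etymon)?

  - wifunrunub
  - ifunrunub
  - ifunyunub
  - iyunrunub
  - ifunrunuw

Mimolar: *wiponrunob > wipunrunob > wifunrunob > ifunrunob > ifunrunub  (by pre-nasal raising, intervocalic lenition, glide loss, vowel merger)
Among the options, 'ifunrunub' alone shows every Mimolar change applied in order.

ifunrunub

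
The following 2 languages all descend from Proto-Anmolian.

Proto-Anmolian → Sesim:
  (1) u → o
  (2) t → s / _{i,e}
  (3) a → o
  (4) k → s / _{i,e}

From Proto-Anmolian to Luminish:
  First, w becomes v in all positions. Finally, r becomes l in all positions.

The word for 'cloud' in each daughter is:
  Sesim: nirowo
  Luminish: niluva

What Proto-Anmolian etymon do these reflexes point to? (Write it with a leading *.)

Position 3: Sesim has r, Luminish has l. Sesim preserves r here (none of its changes turn any other segment into r), so the proto-segment is *r.
Position 6: Sesim has o, Luminish has a. Luminish preserves a here (none of its changes turn any other segment into a), so the proto-segment is *a.
Continuing position by position gives *niruwa; check it forward:
Sesim: *niruwa > nirowa > nirowo  (by vowel merger, vowel merger)
Luminish: *niruwa > niruva > niluva  (by unconditioned shift, unconditioned shift)
No other proto-form is consistent with every reflex, so the reconstruction is *niruwa.

*niruwa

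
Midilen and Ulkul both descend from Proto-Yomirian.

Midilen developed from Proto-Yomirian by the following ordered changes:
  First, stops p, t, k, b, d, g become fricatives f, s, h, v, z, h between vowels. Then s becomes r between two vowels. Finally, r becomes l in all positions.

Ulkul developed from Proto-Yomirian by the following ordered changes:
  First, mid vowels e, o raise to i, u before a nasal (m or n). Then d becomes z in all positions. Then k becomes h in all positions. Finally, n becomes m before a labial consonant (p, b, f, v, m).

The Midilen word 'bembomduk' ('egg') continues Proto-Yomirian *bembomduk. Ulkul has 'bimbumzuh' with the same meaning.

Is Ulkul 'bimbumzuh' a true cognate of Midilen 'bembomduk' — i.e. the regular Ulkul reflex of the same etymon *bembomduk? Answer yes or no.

Derive the expected Ulkul reflex of *bembomduk:
Ulkul: start from *bembomduk.
  rule 1 (pre-nasal raising): bembomduk → bimbumduk
  rule 2 (unconditioned shift): bimbumduk → bimbumzuk
  rule 3 (unconditioned shift): bimbumzuk → bimbumzuh
  rule 4: no change — bimbumzuh
  ⇒ Ulkul bimbumzuh
Ulkul 'bimbumzuh' matches the regular reflex exactly, so the pair is cognate.

yes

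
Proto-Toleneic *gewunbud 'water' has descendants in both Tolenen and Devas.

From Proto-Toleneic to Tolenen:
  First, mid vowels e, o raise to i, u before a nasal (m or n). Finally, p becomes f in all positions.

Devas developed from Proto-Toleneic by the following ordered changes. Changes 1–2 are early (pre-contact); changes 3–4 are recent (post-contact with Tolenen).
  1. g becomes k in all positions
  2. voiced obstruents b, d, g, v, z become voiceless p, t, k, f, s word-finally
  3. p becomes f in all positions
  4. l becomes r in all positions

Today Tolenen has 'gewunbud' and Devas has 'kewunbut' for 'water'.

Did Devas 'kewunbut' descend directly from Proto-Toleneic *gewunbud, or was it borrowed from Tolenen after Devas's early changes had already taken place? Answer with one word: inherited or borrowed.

inherited

If inherited, *gewunbud would pass through all of Devas's changes:
Devas: *gewunbud > kewunbud > kewunbut  (by unconditioned shift, final devoicing)
If borrowed from Tolenen 'gewunbud' after the early changes, it would undergo only the recent ones:
  rule 3 (unconditioned shift): no change (gewunbud)
  rule 4 (unconditioned shift): no change (gewunbud)
  ⇒ as a loan: gewunbud
Devas 'kewunbut' matches the inherited outcome exactly, so it is an inherited cognate, not a loan.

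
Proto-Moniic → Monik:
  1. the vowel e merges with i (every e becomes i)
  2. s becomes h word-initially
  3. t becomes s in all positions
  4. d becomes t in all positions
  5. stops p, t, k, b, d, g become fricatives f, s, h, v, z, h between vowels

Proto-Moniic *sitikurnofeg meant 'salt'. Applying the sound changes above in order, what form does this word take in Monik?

Monik: *sitikurnofeg
  sitikurnofeg → sitikurnofig   [vowel merger]
  sitikurnofig → hitikurnofig   [debuccalisation]
  hitikurnofig → hisikurnofig   [unconditioned shift]
  hisikurnofig (rule 4 does not apply)
  hisikurnofig → hisihurnofig   [intervocalic lenition]
  giving Monik hisihurnofig.

hisihurnofig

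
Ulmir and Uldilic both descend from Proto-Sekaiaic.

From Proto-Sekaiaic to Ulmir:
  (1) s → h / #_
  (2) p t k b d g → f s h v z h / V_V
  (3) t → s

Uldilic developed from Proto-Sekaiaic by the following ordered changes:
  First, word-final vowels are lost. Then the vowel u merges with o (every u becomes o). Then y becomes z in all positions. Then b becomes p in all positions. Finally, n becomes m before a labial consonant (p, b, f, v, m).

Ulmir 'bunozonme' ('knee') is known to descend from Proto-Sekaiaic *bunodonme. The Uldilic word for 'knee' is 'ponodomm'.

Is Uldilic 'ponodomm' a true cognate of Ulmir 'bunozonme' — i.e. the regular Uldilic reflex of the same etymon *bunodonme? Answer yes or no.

Derive the expected Uldilic reflex of *bunodonme:
Uldilic: *bunodonme > bunodonm > bonodonm > ponodonm > ponodomm  (by apocope, vowel merger, unconditioned shift, nasal place assimilation)
Uldilic 'ponodomm' matches the regular reflex exactly, so the pair is cognate.

yes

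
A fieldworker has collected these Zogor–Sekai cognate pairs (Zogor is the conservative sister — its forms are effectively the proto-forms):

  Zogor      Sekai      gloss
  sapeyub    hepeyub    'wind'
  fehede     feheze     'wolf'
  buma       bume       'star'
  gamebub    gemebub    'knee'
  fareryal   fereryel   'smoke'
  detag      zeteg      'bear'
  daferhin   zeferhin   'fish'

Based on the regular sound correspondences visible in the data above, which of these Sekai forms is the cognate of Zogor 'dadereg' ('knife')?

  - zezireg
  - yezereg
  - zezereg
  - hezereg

daferhin ~ zeferhin — Zogor d corresponds to Sekai z word-initially before a back vowel.
fareryal ~ fereryel, detag ~ zeteg — Zogor a corresponds to Sekai e after a consonant, before a consonant other than r, m, n, p, b, f, v.
fehede ~ feheze — Zogor d corresponds to Sekai z between vowels (before a front vowel).
Applying these to Zogor 'dadereg':
  dadereg → zadereg   (d→z word-initially before a back vowel)
  zadereg → zedereg   (a→e after a consonant, before a consonant other than r, m, n, p, b, f, v)
  zedereg → zezereg   (d→z between vowels (before a front vowel))
So the Sekai cognate is 'zezereg'.

zezereg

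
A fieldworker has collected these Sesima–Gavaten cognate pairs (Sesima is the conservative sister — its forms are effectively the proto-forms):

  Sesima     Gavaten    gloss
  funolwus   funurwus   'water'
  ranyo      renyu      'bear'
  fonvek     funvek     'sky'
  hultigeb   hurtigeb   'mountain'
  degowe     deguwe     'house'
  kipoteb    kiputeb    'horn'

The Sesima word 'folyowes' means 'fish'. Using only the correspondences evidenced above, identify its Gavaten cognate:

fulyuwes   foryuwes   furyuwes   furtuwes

funolwus ~ funurwus, degowe ~ deguwe — Sesima o corresponds to Gavaten u after a consonant, before a consonant other than r, m, n, p, b, f, v.
funolwus ~ funurwus, hultigeb ~ hurtigeb — Sesima l corresponds to Gavaten r after a vowel, before a consonant other than r, m, n, p, b, f, v.
Applying these to Sesima 'folyowes':
  folyowes → fulyowes   (o→u after a consonant, before a consonant other than r, m, n, p, b, f, v)
  fulyowes → furyowes   (l→r after a vowel, before a consonant other than r, m, n, p, b, f, v)
  furyowes → furyuwes   (o→u after a consonant, before a consonant other than r, m, n, p, b, f, v)
So the Gavaten cognate is 'furyuwes'.

furyuwes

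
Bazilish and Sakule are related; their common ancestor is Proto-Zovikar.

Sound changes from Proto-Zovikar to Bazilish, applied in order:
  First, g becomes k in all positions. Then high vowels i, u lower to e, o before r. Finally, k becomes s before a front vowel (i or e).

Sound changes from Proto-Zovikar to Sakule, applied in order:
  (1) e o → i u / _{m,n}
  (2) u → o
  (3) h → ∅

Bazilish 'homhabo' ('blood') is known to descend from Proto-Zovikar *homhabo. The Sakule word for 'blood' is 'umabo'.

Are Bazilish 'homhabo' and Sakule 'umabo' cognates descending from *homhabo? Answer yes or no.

no

Derive the expected Sakule reflex of *homhabo:
Sakule: *homhabo > humhabo > homhabo > omabo  (by pre-nasal raising, vowel merger, h-loss)
The regular Sakule reflex would be 'omabo', but the attested form is 'umabo'. The correspondence is irregular, so they are not cognates (the Sakule form has a different source).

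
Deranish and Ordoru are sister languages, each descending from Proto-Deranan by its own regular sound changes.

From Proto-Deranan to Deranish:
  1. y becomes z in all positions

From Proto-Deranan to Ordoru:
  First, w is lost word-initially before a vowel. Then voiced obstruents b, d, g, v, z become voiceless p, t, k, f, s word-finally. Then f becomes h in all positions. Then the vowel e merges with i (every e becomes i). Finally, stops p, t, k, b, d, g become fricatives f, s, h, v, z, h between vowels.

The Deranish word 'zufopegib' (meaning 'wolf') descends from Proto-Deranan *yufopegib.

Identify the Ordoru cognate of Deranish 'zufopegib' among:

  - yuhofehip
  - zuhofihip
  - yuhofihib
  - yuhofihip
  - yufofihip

yuhofihip

Ordoru: *yufopegib
  yufopegib (rule 1 does not apply)
  yufopegib → yufopegip   [final devoicing]
  yufopegip → yuhopegip   [unconditioned shift]
  yuhopegip → yuhopigip   [vowel merger]
  yuhopigip → yuhofihip   [intervocalic lenition]
  giving Ordoru yuhofihip.
The other candidates each miss or misapply at least one Ordoru change.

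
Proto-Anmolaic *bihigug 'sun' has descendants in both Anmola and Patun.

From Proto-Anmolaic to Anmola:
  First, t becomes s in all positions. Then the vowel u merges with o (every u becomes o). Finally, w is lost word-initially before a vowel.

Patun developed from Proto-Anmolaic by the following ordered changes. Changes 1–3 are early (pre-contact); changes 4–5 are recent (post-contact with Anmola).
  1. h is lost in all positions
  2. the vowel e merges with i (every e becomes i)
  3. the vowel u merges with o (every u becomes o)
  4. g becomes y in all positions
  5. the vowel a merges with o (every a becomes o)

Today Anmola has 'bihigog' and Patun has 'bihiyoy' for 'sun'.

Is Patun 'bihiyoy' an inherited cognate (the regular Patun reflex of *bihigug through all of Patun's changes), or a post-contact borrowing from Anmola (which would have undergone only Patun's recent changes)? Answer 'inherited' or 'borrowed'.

borrowed

If inherited, *bihigug would pass through all of Patun's changes:
Patun: start from *bihigug.
  rule 1 (h-loss): bihigug → biigug
  rule 2: no change — biigug
  rule 3 (vowel merger): biigug → biigog
  rule 4 (unconditioned shift): biigog → biiyoy
  rule 5: no change — biiyoy
  ⇒ Patun biiyoy
If borrowed from Anmola 'bihigog' after the early changes, it would undergo only the recent ones:
  rule 4 (unconditioned shift): bihigog → bihiyoy
  rule 5 (vowel merger): no change (bihiyoy)
  ⇒ as a loan: bihiyoy
Patun 'bihiyoy' matches the loan outcome 'bihiyoy', not the inherited 'biiyoy' — it skipped the early Patun changes, so it was borrowed from Anmola.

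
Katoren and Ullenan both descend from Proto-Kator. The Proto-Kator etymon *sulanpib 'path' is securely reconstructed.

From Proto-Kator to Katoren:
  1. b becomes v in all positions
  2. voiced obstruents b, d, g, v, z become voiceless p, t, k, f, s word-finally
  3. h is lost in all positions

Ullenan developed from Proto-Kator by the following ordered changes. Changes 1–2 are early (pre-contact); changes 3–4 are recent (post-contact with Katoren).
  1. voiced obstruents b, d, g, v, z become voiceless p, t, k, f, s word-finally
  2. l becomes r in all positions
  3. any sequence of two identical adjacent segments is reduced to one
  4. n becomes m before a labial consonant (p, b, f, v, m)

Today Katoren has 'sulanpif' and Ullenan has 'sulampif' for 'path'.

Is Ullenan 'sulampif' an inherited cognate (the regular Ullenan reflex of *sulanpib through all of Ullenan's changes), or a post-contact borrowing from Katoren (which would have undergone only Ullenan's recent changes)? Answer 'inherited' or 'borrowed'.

borrowed

If inherited, *sulanpib would pass through all of Ullenan's changes:
Ullenan: *sulanpib > sulanpip > suranpip > surampip  (by final devoicing, unconditioned shift, nasal place assimilation)
If borrowed from Katoren 'sulanpif' after the early changes, it would undergo only the recent ones:
  rule 3 (degemination): no change (sulanpif)
  rule 4 (nasal place assimilation): sulanpif → sulampif
  ⇒ as a loan: sulampif
Ullenan 'sulampif' matches the loan outcome 'sulampif', not the inherited 'surampip' — it skipped the early Ullenan changes, so it was borrowed from Katoren.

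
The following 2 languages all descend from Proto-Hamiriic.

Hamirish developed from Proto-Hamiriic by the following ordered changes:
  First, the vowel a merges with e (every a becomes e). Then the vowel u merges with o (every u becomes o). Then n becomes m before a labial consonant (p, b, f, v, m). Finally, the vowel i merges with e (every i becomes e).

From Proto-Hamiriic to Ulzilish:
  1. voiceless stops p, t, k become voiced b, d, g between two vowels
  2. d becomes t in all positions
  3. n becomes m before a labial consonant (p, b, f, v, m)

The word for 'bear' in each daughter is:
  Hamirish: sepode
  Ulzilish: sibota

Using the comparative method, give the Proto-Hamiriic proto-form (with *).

*sipoda

Position 6: Hamirish has e, Ulzilish has a. Ulzilish preserves a here (none of its changes turn any other segment into a), so the proto-segment is *a.
Position 2: Hamirish has e, Ulzilish has i. Ulzilish preserves i here (none of its changes turn any other segment into i), so the proto-segment is *i.
Verify the candidate proto-form against each daughter:
Hamirish: start from *sipoda.
  rule 1 (vowel merger): sipoda → sipode
  rule 2: no change — sipode
  rule 3: no change — sipode
  rule 4 (vowel merger): sipode → sepode
  ⇒ Hamirish sepode
Ulzilish: start from *sipoda.
  rule 1 (intervocalic voicing): sipoda → siboda
  rule 2 (unconditioned shift): siboda → sibota
  rule 3: no change — sibota
  ⇒ Ulzilish sibota
*sipoda is the unique common source.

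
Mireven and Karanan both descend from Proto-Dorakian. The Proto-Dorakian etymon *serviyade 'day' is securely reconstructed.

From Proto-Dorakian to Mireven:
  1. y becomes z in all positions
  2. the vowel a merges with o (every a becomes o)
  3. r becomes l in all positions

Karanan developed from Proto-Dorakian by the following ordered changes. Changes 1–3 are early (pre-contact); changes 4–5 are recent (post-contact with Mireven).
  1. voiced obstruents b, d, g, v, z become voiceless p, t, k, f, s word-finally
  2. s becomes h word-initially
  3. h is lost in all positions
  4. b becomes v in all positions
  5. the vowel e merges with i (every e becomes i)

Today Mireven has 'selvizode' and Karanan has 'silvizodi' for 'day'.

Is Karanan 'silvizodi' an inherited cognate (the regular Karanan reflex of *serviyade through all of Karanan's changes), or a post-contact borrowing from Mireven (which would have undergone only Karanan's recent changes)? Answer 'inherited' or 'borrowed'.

If inherited, *serviyade would pass through all of Karanan's changes:
Karanan: *serviyade > herviyade > erviyade > irviyadi  (by debuccalisation, h-loss, vowel merger)
If borrowed from Mireven 'selvizode' after the early changes, it would undergo only the recent ones:
  rule 4 (unconditioned shift): no change (selvizode)
  rule 5 (vowel merger): selvizode → silvizodi
  ⇒ as a loan: silvizodi
Karanan 'silvizodi' matches the loan outcome 'silvizodi', not the inherited 'irviyadi' — it skipped the early Karanan changes, so it was borrowed from Mireven.

borrowed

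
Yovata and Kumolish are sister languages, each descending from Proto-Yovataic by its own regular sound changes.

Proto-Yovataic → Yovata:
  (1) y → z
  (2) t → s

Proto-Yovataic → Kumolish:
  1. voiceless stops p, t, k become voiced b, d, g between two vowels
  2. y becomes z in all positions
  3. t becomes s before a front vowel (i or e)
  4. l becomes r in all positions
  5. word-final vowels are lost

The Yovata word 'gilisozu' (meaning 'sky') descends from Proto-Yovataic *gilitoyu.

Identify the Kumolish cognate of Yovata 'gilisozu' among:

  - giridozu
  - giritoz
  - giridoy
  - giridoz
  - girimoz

Kumolish: *gilitoyu > gilidoyu > gilidozu > giridozu > giridoz  (by intervocalic voicing, unconditioned shift, unconditioned shift, apocope)
Only 'giridoz' matches the regular Kumolish development of *gilitoyu.

giridoz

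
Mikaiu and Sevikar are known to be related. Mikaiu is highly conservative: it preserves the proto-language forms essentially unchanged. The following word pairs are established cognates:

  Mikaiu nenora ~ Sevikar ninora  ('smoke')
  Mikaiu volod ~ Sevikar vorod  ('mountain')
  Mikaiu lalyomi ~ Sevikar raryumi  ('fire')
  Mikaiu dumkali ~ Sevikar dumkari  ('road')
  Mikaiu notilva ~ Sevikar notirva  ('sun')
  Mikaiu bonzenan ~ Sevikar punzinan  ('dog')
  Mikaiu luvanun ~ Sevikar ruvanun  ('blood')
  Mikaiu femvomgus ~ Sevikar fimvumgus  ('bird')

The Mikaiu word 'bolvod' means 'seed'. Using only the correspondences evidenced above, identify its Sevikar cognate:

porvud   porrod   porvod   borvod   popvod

porvod

bonzenan ~ punzinan — Mikaiu b corresponds to Sevikar p word-initially before a back vowel.
notilva ~ notirva — Mikaiu l corresponds to Sevikar r after a vowel, before a labial obstruent.
Applying these to Mikaiu 'bolvod':
  bolvod → polvod   (b→p word-initially before a back vowel)
  polvod → porvod   (l→r after a vowel, before a labial obstruent)
So the Sevikar cognate is 'porvod'.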